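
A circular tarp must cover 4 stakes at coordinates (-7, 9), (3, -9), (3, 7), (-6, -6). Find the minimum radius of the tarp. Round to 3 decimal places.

The farthest pair is (-7, 9)–(3, -9) with squared distance 424. The circle on this segment as diameter has centre (-2, 0) and r² = 424/4 = 106.
Check (3, 7): distance² to centre = 74 ≤ 106, so it lies inside.
All remaining points lie in this disk, and no smaller disk contains both endpoints, so this is the minimum enclosing circle.
r = √106 ≈ 10.296.

10.296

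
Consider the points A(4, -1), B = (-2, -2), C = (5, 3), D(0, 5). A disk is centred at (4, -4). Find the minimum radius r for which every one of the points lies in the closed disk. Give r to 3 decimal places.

9.849

The required radius is the distance from (4, -4) to the farthest point.
Squared distances: 9, 40, 50, 97.
Maximum is 97, attained at D.
r = √97 ≈ 9.849.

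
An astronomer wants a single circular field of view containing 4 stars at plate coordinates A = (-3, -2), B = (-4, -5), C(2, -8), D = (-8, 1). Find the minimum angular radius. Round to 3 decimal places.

6.727

The farthest pair is C–D with squared distance 181. The circle on this segment as diameter has centre (-3, -3.5) and r² = 181/4 = 45.25.
Check A: distance² to centre = 2.25 ≤ 45.25, so it lies inside.
All remaining points lie in this disk, and no smaller disk contains both endpoints, so this is the minimum enclosing circle.
r = √(45.25) ≈ 6.727.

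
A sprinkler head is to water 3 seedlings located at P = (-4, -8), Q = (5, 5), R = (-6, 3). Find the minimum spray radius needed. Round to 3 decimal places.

Side lengths²: PQ² = 250, PR² = 125, QR² = 125.
Since PQ² = 250 ≥ 125 + 125 = 250, the angle opposite PQ is not acute, so the smallest enclosing circle has PQ as diameter.
Centre = midpoint of PQ = (0.5, -1.5), r² = 250/4 = 62.5.
r = √(62.5) ≈ 7.906.

7.906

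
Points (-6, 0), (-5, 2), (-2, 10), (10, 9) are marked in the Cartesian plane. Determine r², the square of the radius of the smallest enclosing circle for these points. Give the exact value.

84.25

By Welzl's lemma the MEC is supported by two points (diametrically opposite) or three points (on a circumcircle).
The farthest pair is (-6, 0)–(10, 9) with squared distance 337. The circle on this segment as diameter has centre (2, 4.5) and r² = 337/4 = 84.25.
Check (-5, 2): distance² to centre = 55.25 ≤ 84.25, so it lies inside.
All remaining points lie in this disk, and no smaller disk contains both endpoints, so this is the minimum enclosing circle.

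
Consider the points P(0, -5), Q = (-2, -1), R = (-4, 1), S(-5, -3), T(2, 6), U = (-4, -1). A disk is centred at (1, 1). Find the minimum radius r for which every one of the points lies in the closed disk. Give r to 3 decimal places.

7.211

The required radius is the distance from (1, 1) to the farthest point.
Squared distances: 37, 13, 25, 52, 26, 29.
Maximum is 52, attained at S.
r = √52 ≈ 7.211.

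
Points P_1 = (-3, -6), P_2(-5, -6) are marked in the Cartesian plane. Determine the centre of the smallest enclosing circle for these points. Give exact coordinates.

The smallest circle enclosing two points has them as diameter endpoints.
Centre = midpoint = (-4, -6); r² = |P_1P_2|²/4 = 4/4 = 1.
Centre = (-4, -6).

(-4, -6)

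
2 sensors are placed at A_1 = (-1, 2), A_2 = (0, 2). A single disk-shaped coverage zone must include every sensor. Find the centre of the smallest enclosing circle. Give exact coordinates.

The smallest circle enclosing two points has them as diameter endpoints.
Centre = midpoint = (-0.5, 2); r² = |A_1A_2|²/4 = 1/4 = 0.25.
Centre = (-0.5, 2).

(-0.5, 2)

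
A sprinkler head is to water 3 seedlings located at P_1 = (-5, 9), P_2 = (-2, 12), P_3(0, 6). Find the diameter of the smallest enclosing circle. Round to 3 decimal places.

6.519

Side lengths²: P_1P_2² = 18, P_1P_3² = 34, P_2P_3² = 40.
Since P_2P_3² = 40 < 34 + 18 = 52, the triangle is acute, so the smallest enclosing circle is the circumcircle.
Circumcentre = (-1.75, 8.75), r² = 10.625.
Diameter = 2r = 2√(10.625) ≈ 6.519.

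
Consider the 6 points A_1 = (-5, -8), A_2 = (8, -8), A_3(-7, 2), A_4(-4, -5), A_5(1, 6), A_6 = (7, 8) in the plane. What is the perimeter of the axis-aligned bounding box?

62

Width = max x − min x = 8 − (-7) = 15.
Height = max y − min y = 8 − (-8) = 16.
Perimeter = 2(15 + 16) = 62.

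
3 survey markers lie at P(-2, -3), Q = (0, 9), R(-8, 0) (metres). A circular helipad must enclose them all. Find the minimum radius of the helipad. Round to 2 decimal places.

Side lengths²: PQ² = 148, PR² = 45, QR² = 145.
Since PQ² = 148 < 145 + 45 = 190, the triangle is acute, so the smallest enclosing circle is the circumcircle.
Circumcentre = (-34/13, 85/26), r² = 26825/676.
r = √(26825/676) ≈ 6.30.

6.30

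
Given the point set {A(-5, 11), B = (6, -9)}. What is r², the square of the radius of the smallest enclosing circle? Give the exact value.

The smallest circle enclosing two points has them as diameter endpoints.
Centre = midpoint = (0.5, 1); r² = |AB|²/4 = 521/4 = 130.25.

130.25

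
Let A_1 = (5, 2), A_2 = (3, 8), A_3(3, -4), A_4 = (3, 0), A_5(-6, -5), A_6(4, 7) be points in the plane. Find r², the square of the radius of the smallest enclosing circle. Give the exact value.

A smallest enclosing disk is always determined by at most three of the input points on its boundary.
The farthest pair is A_2–A_5 with squared distance 250. The circle on this segment as diameter has centre (-1.5, 1.5) and r² = 250/4 = 62.5.
Check A_1: distance² to centre = 42.5 ≤ 62.5, so it lies inside.
All remaining points lie in this disk, and no smaller disk contains both endpoints, so this is the minimum enclosing circle.

62.5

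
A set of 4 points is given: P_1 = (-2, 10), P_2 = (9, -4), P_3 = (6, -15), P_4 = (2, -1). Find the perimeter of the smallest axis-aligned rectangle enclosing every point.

72

Width = max x − min x = 9 − (-2) = 11.
Height = max y − min y = 10 − (-15) = 25.
Perimeter = 2(11 + 25) = 72.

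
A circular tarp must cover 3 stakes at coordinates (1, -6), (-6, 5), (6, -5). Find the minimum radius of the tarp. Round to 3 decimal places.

7.810

Call the three points A, B, C in the order given.
Side lengths²: AB² = 170, AC² = 26, BC² = 244.
Since BC² = 244 ≥ 170 + 26 = 196, the angle opposite BC is not acute, so the smallest enclosing circle has BC as diameter.
Centre = midpoint of BC = (0, 0), r² = 244/4 = 61.
r = √61 ≈ 7.810.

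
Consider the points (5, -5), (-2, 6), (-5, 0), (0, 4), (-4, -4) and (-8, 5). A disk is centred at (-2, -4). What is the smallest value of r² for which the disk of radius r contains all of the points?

117

The required radius is the distance from (-2, -4) to the farthest point.
Squared distances: 50, 100, 25, 68, 4, 117.
Maximum is 117, attained at (-8, 5).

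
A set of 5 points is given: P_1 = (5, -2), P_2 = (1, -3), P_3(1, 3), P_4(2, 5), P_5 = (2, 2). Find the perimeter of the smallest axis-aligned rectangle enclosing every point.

24

Width = max x − min x = 5 − 1 = 4.
Height = max y − min y = 5 − (-3) = 8.
Perimeter = 2(4 + 8) = 24.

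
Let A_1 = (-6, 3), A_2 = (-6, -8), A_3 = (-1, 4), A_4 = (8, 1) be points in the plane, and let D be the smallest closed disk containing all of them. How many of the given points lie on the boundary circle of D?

3

The minimum enclosing circle of a finite set is fixed by two of the points (as a diameter) or three (as a circumcircle).
The minimum enclosing circle is determined by three boundary points: A_1, A_2, A_4.
Their circumcentre is (5/14, -2.5) with r² = 6925/98.
The farthest remaining point A_3 is at distance² 4321/98 ≤ 6925/98.
The points at distance exactly r from the centre are A_1, A_2, A_4 — 3 points.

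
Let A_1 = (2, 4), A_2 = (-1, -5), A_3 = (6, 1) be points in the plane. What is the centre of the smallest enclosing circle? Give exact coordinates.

Side lengths²: A_1A_2² = 90, A_1A_3² = 25, A_2A_3² = 85.
Since A_1A_2² = 90 < 85 + 25 = 110, the triangle is acute, so the smallest enclosing circle is the circumcircle.
Circumcentre = (1.5, -5/6), r² = 425/18.
Centre = (1.5, -5/6).

(1.5, -5/6)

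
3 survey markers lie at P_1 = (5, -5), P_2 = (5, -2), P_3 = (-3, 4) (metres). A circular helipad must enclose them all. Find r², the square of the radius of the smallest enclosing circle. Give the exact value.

36.25

Side lengths²: P_1P_2² = 9, P_1P_3² = 145, P_2P_3² = 100.
Since P_1P_3² = 145 ≥ 100 + 9 = 109, the angle opposite P_1P_3 is not acute, so the smallest enclosing circle has P_1P_3 as diameter.
Centre = midpoint of P_1P_3 = (1, -0.5), r² = 145/4 = 36.25.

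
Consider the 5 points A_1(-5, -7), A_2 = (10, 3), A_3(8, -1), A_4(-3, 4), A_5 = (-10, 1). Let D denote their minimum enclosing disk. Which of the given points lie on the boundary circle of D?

A smallest enclosing disk is always determined by at most three of the input points on its boundary.
The minimum enclosing circle is determined by three boundary points: A_1, A_2, A_5.
Their circumcentre is (1/34, 29/17) with r² = 116857/1156.
The farthest remaining point A_3 is at distance² 81905/1156 ≤ 116857/1156.
The points at distance exactly r from the centre are A_1, A_2, A_5 — 3 points.

A_1, A_2, A_5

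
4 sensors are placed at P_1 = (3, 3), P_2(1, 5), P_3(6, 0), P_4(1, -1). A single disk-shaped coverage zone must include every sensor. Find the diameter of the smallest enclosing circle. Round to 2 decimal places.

A smallest enclosing disk is always determined by at most three of the input points on its boundary.
The minimum enclosing circle is determined by three boundary points: P_2, P_3, P_4.
Their circumcentre is (3, 2) with r² = 13.
The farthest remaining point P_1 is at distance² 1 ≤ 13.
Diameter = 2r = 2√13 ≈ 7.21.

7.21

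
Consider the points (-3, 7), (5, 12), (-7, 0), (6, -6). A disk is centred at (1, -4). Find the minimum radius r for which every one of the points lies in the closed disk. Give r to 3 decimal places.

The required radius is the distance from (1, -4) to the farthest point.
Squared distances: 137, 272, 80, 29.
Maximum is 272, attained at (5, 12).
r = √272 ≈ 16.492.

16.492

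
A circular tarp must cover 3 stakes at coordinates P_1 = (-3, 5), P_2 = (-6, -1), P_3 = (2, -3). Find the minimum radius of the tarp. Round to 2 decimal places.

4.83

Side lengths²: P_1P_2² = 45, P_1P_3² = 89, P_2P_3² = 68.
Since P_1P_3² = 89 < 68 + 45 = 113, the triangle is acute, so the smallest enclosing circle is the circumcircle.
Circumcentre = (-25/18, 4/9), r² = 7565/324.
r = √(7565/324) ≈ 4.83.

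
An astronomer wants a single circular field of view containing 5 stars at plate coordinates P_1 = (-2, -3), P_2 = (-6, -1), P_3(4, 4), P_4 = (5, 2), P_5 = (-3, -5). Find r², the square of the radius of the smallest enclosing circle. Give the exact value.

A smallest enclosing disk is always determined by at most three of the input points on its boundary.
The minimum enclosing circle is determined by three boundary points: P_2, P_3, P_5.
Their circumcentre is (-7/22, 3/22) with r² = 8125/242.
The farthest remaining point P_4 is at distance² 7685/242 ≤ 8125/242.

8125/242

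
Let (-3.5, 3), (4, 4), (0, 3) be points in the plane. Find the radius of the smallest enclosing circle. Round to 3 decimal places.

3.783

Call the three points A, B, C in the order given.
Side lengths²: AB² = 57.25, AC² = 12.25, BC² = 17.
Since AB² = 57.25 ≥ 17 + 12.25 = 29.25, the angle opposite AB is not acute, so the smallest enclosing circle has AB as diameter.
Centre = midpoint of AB = (0.25, 3.5), r² = 57.25/4 = 14.3125.
r = √(14.3125) ≈ 3.783.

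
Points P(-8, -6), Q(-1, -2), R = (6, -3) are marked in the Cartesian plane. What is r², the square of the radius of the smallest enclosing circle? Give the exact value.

Side lengths²: PQ² = 65, PR² = 205, QR² = 50.
Since PR² = 205 ≥ 65 + 50 = 115, the angle opposite PR is not acute, so the smallest enclosing circle has PR as diameter.
Centre = midpoint of PR = (-1, -4.5), r² = 205/4 = 51.25.

51.25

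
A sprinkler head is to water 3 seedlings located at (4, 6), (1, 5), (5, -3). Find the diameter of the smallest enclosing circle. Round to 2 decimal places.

Call the three points A, B, C in the order given.
Side lengths²: AB² = 10, AC² = 82, BC² = 80.
Since AC² = 82 < 80 + 10 = 90, the triangle is acute, so the smallest enclosing circle is the circumcircle.
Circumcentre = (27/7, 10/7), r² = 1025/49.
Diameter = 2r = 2√(1025/49) ≈ 9.15.

9.15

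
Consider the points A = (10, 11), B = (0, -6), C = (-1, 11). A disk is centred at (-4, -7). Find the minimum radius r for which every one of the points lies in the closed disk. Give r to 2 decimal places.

The required radius is the distance from (-4, -7) to the farthest point.
Squared distances: 520, 17, 333.
Maximum is 520, attained at A.
r = √520 ≈ 22.80.

22.80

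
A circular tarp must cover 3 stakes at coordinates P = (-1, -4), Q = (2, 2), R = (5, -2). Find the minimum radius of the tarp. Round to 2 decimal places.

3.54

Side lengths²: PQ² = 45, PR² = 40, QR² = 25.
Since PQ² = 45 < 40 + 25 = 65, the triangle is acute, so the smallest enclosing circle is the circumcircle.
Circumcentre = (1.5, -1.5), r² = 12.5.
r = √(12.5) ≈ 3.54.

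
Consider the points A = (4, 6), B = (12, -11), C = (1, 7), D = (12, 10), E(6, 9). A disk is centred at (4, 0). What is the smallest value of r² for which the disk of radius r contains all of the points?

The required radius is the distance from (4, 0) to the farthest point.
Squared distances: 36, 185, 58, 164, 85.
Maximum is 185, attained at B.

185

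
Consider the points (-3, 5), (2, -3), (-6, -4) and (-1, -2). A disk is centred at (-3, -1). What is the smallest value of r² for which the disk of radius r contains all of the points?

The required radius is the distance from (-3, -1) to the farthest point.
Squared distances: 36, 29, 18, 5.
Maximum is 36, attained at (-3, 5).

36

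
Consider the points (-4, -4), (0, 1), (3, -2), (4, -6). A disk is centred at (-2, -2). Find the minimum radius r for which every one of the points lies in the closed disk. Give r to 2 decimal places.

The required radius is the distance from (-2, -2) to the farthest point.
Squared distances: 8, 13, 25, 52.
Maximum is 52, attained at (4, -6).
r = √52 ≈ 7.21.

7.21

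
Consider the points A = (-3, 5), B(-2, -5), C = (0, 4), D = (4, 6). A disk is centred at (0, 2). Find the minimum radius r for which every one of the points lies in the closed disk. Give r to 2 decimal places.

7.28

The required radius is the distance from (0, 2) to the farthest point.
Squared distances: 18, 53, 4, 32.
Maximum is 53, attained at B.
r = √53 ≈ 7.28.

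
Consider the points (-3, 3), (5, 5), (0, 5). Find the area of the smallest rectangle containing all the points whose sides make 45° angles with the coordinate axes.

In coordinates u = x + y, v = x − y the rectangle is axis-aligned; the map (x,y)→(u,v) scales areas by 2.
u-values: 0, 10, 5; range = 10 − 0 = 10.
v-values: -6, 0, -5; range = 0 − (-6) = 6.
Area = (10 × 6) / 2 = 30.

30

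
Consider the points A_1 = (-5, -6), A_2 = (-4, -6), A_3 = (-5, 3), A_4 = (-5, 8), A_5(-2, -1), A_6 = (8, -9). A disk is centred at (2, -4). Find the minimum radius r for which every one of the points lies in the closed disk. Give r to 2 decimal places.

13.89

The required radius is the distance from (2, -4) to the farthest point.
Squared distances: 53, 40, 98, 193, 25, 61.
Maximum is 193, attained at A_4.
r = √193 ≈ 13.89.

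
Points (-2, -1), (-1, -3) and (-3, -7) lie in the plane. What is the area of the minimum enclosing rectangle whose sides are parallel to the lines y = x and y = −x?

In coordinates u = x + y, v = x − y the rectangle is axis-aligned; the map (x,y)→(u,v) scales areas by 2.
u-values: -3, -4, -10; range = -3 − (-10) = 7.
v-values: -1, 2, 4; range = 4 − (-1) = 5.
Area = (7 × 5) / 2 = 17.5.

17.5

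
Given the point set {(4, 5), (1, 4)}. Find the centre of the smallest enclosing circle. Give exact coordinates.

The smallest circle enclosing two points has them as diameter endpoints.
Centre = midpoint = (2.5, 4.5); r² = |(4, 5)−(1, 4)|²/4 = 10/4 = 2.5.
Centre = (2.5, 4.5).

(2.5, 4.5)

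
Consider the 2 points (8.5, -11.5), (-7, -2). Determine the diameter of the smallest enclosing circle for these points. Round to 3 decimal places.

18.180

The smallest circle enclosing two points has them as diameter endpoints.
Centre = midpoint = (0.75, -6.75); r² = |(8.5, -11.5)−(-7, -2)|²/4 = 330.5/4 = 82.625.
Diameter = 2r = 2√(82.625) ≈ 18.180.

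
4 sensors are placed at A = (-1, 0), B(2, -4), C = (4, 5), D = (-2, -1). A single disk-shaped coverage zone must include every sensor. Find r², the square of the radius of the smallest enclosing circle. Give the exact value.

The minimum enclosing circle is determined by three boundary points: B, C, D.
Their circumcentre is (33/14, 9/14) with r² = 2125/98.
The farthest remaining point A is at distance² 1145/98 ≤ 2125/98.

2125/98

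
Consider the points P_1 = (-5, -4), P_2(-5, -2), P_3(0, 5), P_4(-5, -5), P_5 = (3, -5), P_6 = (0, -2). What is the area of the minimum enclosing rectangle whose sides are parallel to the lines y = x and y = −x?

In coordinates u = x + y, v = x − y the rectangle is axis-aligned; the map (x,y)→(u,v) scales areas by 2.
u-values: -9, -7, 5, -10, -2, -2; range = 5 − (-10) = 15.
v-values: -1, -3, -5, 0, 8, 2; range = 8 − (-5) = 13.
Area = (15 × 13) / 2 = 97.5.

97.5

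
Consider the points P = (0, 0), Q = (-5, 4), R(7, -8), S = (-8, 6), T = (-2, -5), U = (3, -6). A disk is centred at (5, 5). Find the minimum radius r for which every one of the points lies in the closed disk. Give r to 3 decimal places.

The required radius is the distance from (5, 5) to the farthest point.
Squared distances: 50, 101, 173, 170, 149, 125.
Maximum is 173, attained at R.
r = √173 ≈ 13.153.

13.153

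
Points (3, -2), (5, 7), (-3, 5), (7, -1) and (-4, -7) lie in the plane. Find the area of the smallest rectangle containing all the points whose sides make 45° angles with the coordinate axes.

In coordinates u = x + y, v = x − y the rectangle is axis-aligned; the map (x,y)→(u,v) scales areas by 2.
u-values: 1, 12, 2, 6, -11; range = 12 − (-11) = 23.
v-values: 5, -2, -8, 8, 3; range = 8 − (-8) = 16.
Area = (23 × 16) / 2 = 184.

184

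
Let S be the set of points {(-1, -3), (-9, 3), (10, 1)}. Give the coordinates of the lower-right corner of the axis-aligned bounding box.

x-range [-9, 10], y-range [-3, 3].
The lower-right corner is (10, -3).

(10, -3)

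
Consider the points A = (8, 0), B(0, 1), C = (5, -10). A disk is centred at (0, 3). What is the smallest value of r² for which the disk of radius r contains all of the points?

The required radius is the distance from (0, 3) to the farthest point.
Squared distances: 73, 4, 194.
Maximum is 194, attained at C.

194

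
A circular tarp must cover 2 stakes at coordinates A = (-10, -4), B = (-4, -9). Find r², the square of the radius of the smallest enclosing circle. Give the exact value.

15.25

The smallest circle enclosing two points has them as diameter endpoints.
Centre = midpoint = (-7, -6.5); r² = |AB|²/4 = 61/4 = 15.25.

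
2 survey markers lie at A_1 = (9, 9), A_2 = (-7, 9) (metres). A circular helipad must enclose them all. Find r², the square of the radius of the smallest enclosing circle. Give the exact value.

The smallest circle enclosing two points has them as diameter endpoints.
Centre = midpoint = (1, 9); r² = |A_1A_2|²/4 = 256/4 = 64.

64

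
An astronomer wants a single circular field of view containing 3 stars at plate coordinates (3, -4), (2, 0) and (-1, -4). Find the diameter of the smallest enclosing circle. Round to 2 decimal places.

Call the three points A, B, C in the order given.
Side lengths²: AB² = 17, AC² = 16, BC² = 25.
Since BC² = 25 < 17 + 16 = 33, the triangle is acute, so the smallest enclosing circle is the circumcircle.
Circumcentre = (1, -2.375), r² = 6.640625.
Diameter = 2r = 2√(6.640625) ≈ 5.15.

5.15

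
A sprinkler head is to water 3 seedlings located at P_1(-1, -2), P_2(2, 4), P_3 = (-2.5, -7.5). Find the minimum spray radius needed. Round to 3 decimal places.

Side lengths²: P_1P_2² = 45, P_1P_3² = 32.5, P_2P_3² = 152.5.
Since P_2P_3² = 152.5 ≥ 45 + 32.5 = 77.5, the angle opposite P_2P_3 is not acute, so the smallest enclosing circle has P_2P_3 as diameter.
Centre = midpoint of P_2P_3 = (-0.25, -1.75), r² = 152.5/4 = 38.125.
r = √(38.125) ≈ 6.175.

6.175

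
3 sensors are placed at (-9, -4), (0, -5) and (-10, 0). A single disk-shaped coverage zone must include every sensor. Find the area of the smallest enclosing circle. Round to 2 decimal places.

Call the three points A, B, C in the order given.
Side lengths²: AB² = 82, AC² = 17, BC² = 125.
Since BC² = 125 ≥ 82 + 17 = 99, the angle opposite BC is not acute, so the smallest enclosing circle has BC as diameter.
Centre = midpoint of BC = (-5, -2.5), r² = 125/4 = 31.25.
Area = π·r² = π·31.25 ≈ 98.17.

98.17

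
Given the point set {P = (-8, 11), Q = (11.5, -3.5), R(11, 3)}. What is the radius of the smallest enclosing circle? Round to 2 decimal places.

12.15

Side lengths²: PQ² = 590.5, PR² = 425, QR² = 42.5.
Since PQ² = 590.5 ≥ 425 + 42.5 = 467.5, the angle opposite PQ is not acute, so the smallest enclosing circle has PQ as diameter.
Centre = midpoint of PQ = (1.75, 3.75), r² = 590.5/4 = 147.625.
r = √(147.625) ≈ 12.15.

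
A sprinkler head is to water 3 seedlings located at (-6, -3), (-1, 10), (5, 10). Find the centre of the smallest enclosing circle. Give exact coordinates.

Call the three points A, B, C in the order given.
Side lengths²: AB² = 194, AC² = 290, BC² = 36.
Since AC² = 290 ≥ 194 + 36 = 230, the angle opposite AC is not acute, so the smallest enclosing circle has AC as diameter.
Centre = midpoint of AC = (-0.5, 3.5), r² = 290/4 = 72.5.
Centre = (-0.5, 3.5).

(-0.5, 3.5)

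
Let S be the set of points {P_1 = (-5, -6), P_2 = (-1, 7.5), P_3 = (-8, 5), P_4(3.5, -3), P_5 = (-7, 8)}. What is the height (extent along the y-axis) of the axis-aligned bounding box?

max y = 8, min y = -6, so height = 14.

14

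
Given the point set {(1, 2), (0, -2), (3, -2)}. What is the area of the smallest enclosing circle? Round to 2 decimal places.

Call the three points A, B, C in the order given.
Side lengths²: AB² = 17, AC² = 20, BC² = 9.
Since AC² = 20 < 17 + 9 = 26, the triangle is acute, so the smallest enclosing circle is the circumcircle.
Circumcentre = (1.5, -0.25), r² = 5.3125.
Area = π·r² = π·5.3125 ≈ 16.69.

16.69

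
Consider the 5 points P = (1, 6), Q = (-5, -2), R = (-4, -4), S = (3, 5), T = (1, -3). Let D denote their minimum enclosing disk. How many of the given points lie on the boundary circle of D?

3

A smallest enclosing disk is always determined by at most three of the input points on its boundary.
The farthest pair is R–S with squared distance 130. The circle on this segment as diameter has centre (-0.5, 0.5) and r² = 130/4 = 32.5.
Check P: distance² to centre = 32.5 ≤ 32.5, so it lies inside.
All remaining points lie in this disk, and no smaller disk contains both endpoints, so this is the minimum enclosing circle.
The points at distance exactly r from the centre are P, R, S — 3 points.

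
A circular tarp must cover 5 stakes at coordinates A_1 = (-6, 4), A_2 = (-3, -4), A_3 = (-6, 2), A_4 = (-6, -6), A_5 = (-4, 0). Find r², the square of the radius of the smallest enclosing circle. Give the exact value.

25

The minimum enclosing circle of a finite set is fixed by two of the points (as a diameter) or three (as a circumcircle).
The farthest pair is A_1–A_4 with squared distance 100. The circle on this segment as diameter has centre (-6, -1) and r² = 100/4 = 25.
Check A_2: distance² to centre = 18 ≤ 25, so it lies inside.
All remaining points lie in this disk, and no smaller disk contains both endpoints, so this is the minimum enclosing circle.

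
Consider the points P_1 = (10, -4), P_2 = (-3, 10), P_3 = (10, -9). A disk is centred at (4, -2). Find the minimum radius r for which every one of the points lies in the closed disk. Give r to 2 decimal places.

13.89

The required radius is the distance from (4, -2) to the farthest point.
Squared distances: 40, 193, 85.
Maximum is 193, attained at P_2.
r = √193 ≈ 13.89.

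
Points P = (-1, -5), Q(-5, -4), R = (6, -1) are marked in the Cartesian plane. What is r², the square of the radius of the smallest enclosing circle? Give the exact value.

Side lengths²: PQ² = 17, PR² = 65, QR² = 130.
Since QR² = 130 ≥ 65 + 17 = 82, the angle opposite QR is not acute, so the smallest enclosing circle has QR as diameter.
Centre = midpoint of QR = (0.5, -2.5), r² = 130/4 = 32.5.

32.5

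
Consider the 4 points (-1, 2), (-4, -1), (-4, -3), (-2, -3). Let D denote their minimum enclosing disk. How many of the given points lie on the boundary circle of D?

The minimum enclosing circle of a finite set is fixed by two of the points (as a diameter) or three (as a circumcircle).
The farthest pair is (-1, 2)–(-4, -3) with squared distance 34. The circle on this segment as diameter has centre (-2.5, -0.5) and r² = 34/4 = 8.5.
Check (-4, -1): distance² to centre = 2.5 ≤ 8.5, so it lies inside.
All remaining points lie in this disk, and no smaller disk contains both endpoints, so this is the minimum enclosing circle.
The points at distance exactly r from the centre are (-1, 2), (-4, -3) — 2 points.

2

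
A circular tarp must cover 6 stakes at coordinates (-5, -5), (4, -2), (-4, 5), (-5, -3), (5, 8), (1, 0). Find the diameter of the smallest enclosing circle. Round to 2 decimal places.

The farthest pair is (-5, -5)–(5, 8) with squared distance 269. The circle on this segment as diameter has centre (0, 1.5) and r² = 269/4 = 67.25.
Check (4, -2): distance² to centre = 28.25 ≤ 67.25, so it lies inside.
All remaining points lie in this disk, and no smaller disk contains both endpoints, so this is the minimum enclosing circle.
Diameter = 2r = 2√(67.25) ≈ 16.40.

16.40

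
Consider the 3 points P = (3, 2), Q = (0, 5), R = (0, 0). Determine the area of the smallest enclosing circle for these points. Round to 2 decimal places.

Side lengths²: PQ² = 18, PR² = 13, QR² = 25.
Since QR² = 25 < 18 + 13 = 31, the triangle is acute, so the smallest enclosing circle is the circumcircle.
Circumcentre = (0.5, 2.5), r² = 6.5.
Area = π·r² = π·6.5 ≈ 20.42.

20.42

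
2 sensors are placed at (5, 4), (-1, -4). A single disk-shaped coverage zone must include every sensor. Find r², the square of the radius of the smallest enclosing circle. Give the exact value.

The smallest circle enclosing two points has them as diameter endpoints.
Centre = midpoint = (2, 0); r² = |(5, 4)−(-1, -4)|²/4 = 100/4 = 25.

25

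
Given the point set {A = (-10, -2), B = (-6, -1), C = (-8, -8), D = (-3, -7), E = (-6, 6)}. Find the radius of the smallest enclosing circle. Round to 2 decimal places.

7.07

A smallest enclosing disk is always determined by at most three of the input points on its boundary.
The minimum enclosing circle is determined by three boundary points: C, D, E.
Their circumcentre is (-231/34, -35/34) with r² = 28925/578.
The farthest remaining point A is at distance² 6485/578 ≤ 28925/578.
r = √(28925/578) ≈ 7.07.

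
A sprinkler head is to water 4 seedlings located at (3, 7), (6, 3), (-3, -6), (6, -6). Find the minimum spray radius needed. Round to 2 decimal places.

7.35

A smallest enclosing disk is always determined by at most three of the input points on its boundary.
The minimum enclosing circle is determined by three boundary points: (3, 7), (-3, -6), (6, -6).
Their circumcentre is (1.5, -5/26) with r² = 18245/338.
The farthest remaining point (6, 3) is at distance² 10289/338 ≤ 18245/338.
r = √(18245/338) ≈ 7.35.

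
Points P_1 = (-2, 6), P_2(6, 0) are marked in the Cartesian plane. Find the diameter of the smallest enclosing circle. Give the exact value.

10

The smallest circle enclosing two points has them as diameter endpoints.
Centre = midpoint = (2, 3); r² = |P_1P_2|²/4 = 100/4 = 25.
Diameter = 2r = 2√25 = 10.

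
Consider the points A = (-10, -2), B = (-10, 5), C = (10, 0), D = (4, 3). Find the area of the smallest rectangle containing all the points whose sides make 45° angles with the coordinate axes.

In coordinates u = x + y, v = x − y the rectangle is axis-aligned; the map (x,y)→(u,v) scales areas by 2.
u-values: -12, -5, 10, 7; range = 10 − (-12) = 22.
v-values: -8, -15, 10, 1; range = 10 − (-15) = 25.
Area = (22 × 25) / 2 = 275.

275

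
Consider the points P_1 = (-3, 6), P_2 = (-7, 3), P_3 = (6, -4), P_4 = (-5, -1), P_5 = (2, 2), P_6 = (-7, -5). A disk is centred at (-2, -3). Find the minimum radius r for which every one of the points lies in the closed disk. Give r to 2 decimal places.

9.06

The required radius is the distance from (-2, -3) to the farthest point.
Squared distances: 82, 61, 65, 13, 41, 29.
Maximum is 82, attained at P_1.
r = √82 ≈ 9.06.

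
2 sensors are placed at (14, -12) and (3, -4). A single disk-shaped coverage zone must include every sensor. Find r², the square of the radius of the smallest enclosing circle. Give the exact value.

46.25

The smallest circle enclosing two points has them as diameter endpoints.
Centre = midpoint = (8.5, -8); r² = |(14, -12)−(3, -4)|²/4 = 185/4 = 46.25.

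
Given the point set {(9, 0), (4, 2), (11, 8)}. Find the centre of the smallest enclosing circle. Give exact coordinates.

Call the three points A, B, C in the order given.
Side lengths²: AB² = 29, AC² = 68, BC² = 85.
Since BC² = 85 < 68 + 29 = 97, the triangle is acute, so the smallest enclosing circle is the circumcircle.
Circumcentre = (87/11, 199/44), r² = 41905/1936.
Centre = (87/11, 199/44).

(87/11, 199/44)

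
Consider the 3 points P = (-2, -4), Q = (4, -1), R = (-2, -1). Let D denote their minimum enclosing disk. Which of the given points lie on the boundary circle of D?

Side lengths²: PQ² = 45, PR² = 9, QR² = 36.
Since PQ² = 45 ≥ 36 + 9 = 45, the angle opposite PQ is not acute, so the smallest enclosing circle has PQ as diameter.
Centre = midpoint of PQ = (1, -2.5), r² = 45/4 = 11.25.
The points at distance exactly r from the centre are P, Q, R — 3 points.

P, Q, R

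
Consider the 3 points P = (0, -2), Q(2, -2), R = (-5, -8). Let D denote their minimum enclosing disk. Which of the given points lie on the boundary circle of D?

Q, R

Side lengths²: PQ² = 4, PR² = 61, QR² = 85.
Since QR² = 85 ≥ 61 + 4 = 65, the angle opposite QR is not acute, so the smallest enclosing circle has QR as diameter.
Centre = midpoint of QR = (-1.5, -5), r² = 85/4 = 21.25.
The points at distance exactly r from the centre are Q, R — 2 points.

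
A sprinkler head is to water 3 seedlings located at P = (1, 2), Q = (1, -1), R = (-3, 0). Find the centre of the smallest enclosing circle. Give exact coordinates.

Side lengths²: PQ² = 9, PR² = 20, QR² = 17.
Since PR² = 20 < 17 + 9 = 26, the triangle is acute, so the smallest enclosing circle is the circumcircle.
Circumcentre = (-0.75, 0.5), r² = 5.3125.
Centre = (-0.75, 0.5).

(-0.75, 0.5)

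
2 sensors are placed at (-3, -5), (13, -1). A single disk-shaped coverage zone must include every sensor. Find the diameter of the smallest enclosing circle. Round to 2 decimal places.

The smallest circle enclosing two points has them as diameter endpoints.
Centre = midpoint = (5, -3); r² = |(-3, -5)−(13, -1)|²/4 = 272/4 = 68.
Diameter = 2r = 2√68 ≈ 16.49.

16.49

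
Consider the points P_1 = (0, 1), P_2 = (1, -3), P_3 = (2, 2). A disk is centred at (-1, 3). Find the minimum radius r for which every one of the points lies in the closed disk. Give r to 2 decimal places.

The required radius is the distance from (-1, 3) to the farthest point.
Squared distances: 5, 40, 10.
Maximum is 40, attained at P_2.
r = √40 ≈ 6.32.

6.32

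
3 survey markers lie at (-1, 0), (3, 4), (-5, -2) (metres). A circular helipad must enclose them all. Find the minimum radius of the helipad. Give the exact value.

5

Call the three points A, B, C in the order given.
Side lengths²: AB² = 32, AC² = 20, BC² = 100.
Since BC² = 100 ≥ 32 + 20 = 52, the angle opposite BC is not acute, so the smallest enclosing circle has BC as diameter.
Centre = midpoint of BC = (-1, 1), r² = 100/4 = 25.
r = √25 = 5.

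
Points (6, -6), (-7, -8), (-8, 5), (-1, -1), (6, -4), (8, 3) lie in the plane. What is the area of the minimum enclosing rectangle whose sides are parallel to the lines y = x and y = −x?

325

In coordinates u = x + y, v = x − y the rectangle is axis-aligned; the map (x,y)→(u,v) scales areas by 2.
u-values: 0, -15, -3, -2, 2, 11; range = 11 − (-15) = 26.
v-values: 12, 1, -13, 0, 10, 5; range = 12 − (-13) = 25.
Area = (26 × 25) / 2 = 325.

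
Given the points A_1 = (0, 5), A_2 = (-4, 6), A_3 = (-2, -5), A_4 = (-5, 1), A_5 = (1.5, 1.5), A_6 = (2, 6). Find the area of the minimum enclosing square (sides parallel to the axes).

121

The bounding box has width 7 and height 11.
An axis-aligned square enclosing the set must have side ≥ max(width, height).
So the minimum side is max(7, 11) = 11.
Area = 11² = 121.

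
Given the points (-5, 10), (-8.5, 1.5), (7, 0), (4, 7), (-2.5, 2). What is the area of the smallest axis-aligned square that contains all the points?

The bounding box has width 15.5 and height 10.
An axis-aligned square enclosing the set must have side ≥ max(width, height).
So the minimum side is max(15.5, 10) = 15.5.
Area = 15.5² = 240.25.

240.25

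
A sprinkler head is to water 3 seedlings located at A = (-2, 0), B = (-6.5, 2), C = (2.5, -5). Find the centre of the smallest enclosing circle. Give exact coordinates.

Side lengths²: AB² = 24.25, AC² = 45.25, BC² = 130.
Since BC² = 130 ≥ 45.25 + 24.25 = 69.5, the angle opposite BC is not acute, so the smallest enclosing circle has BC as diameter.
Centre = midpoint of BC = (-2, -1.5), r² = 130/4 = 32.5.
Centre = (-2, -1.5).

(-2, -1.5)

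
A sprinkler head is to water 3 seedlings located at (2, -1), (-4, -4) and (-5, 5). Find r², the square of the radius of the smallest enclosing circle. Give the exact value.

Call the three points A, B, C in the order given.
Side lengths²: AB² = 45, AC² = 85, BC² = 82.
Since AC² = 85 < 82 + 45 = 127, the triangle is acute, so the smallest enclosing circle is the circumcircle.
Circumcentre = (-99/38, 27/38), r² = 17425/722.

17425/722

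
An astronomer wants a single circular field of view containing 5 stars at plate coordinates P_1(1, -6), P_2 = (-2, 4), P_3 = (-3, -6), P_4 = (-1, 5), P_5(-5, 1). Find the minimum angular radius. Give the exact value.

By Welzl's lemma the MEC is supported by two points (diametrically opposite) or three points (on a circumcircle).
The minimum enclosing circle is determined by three boundary points: P_1, P_3, P_4.
Their circumcentre is (-1, -15/22) with r² = 15625/484.
The farthest remaining point P_2 is at distance² 11093/484 ≤ 15625/484.
r = √(15625/484) = 125/22.

125/22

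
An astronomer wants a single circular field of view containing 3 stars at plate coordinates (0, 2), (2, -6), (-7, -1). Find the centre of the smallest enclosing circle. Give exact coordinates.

Call the three points A, B, C in the order given.
Side lengths²: AB² = 68, AC² = 58, BC² = 106.
Since BC² = 106 < 68 + 58 = 126, the triangle is acute, so the smallest enclosing circle is the circumcircle.
Circumcentre = (-65/31, -86/31), r² = 26129/961.
Centre = (-65/31, -86/31).

(-65/31, -86/31)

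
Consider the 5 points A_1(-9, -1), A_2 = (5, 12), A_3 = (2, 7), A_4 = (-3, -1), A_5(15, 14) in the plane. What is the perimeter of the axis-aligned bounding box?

Width = max x − min x = 15 − (-9) = 24.
Height = max y − min y = 14 − (-1) = 15.
Perimeter = 2(24 + 15) = 78.

78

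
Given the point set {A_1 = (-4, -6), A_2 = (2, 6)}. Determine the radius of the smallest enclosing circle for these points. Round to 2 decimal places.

The smallest circle enclosing two points has them as diameter endpoints.
Centre = midpoint = (-1, 0); r² = |A_1A_2|²/4 = 180/4 = 45.
r = √45 ≈ 6.71.

6.71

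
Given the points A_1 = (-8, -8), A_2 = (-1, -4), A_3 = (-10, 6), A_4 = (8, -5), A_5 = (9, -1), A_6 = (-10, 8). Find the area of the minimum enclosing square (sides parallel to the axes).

361

The bounding box has width 19 and height 16.
An axis-aligned square enclosing the set must have side ≥ max(width, height).
So the minimum side is max(19, 16) = 19.
Area = 19² = 361.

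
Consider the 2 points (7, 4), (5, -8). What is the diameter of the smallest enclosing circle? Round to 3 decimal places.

12.166

The smallest circle enclosing two points has them as diameter endpoints.
Centre = midpoint = (6, -2); r² = |(7, 4)−(5, -8)|²/4 = 148/4 = 37.
Diameter = 2r = 2√37 ≈ 12.166.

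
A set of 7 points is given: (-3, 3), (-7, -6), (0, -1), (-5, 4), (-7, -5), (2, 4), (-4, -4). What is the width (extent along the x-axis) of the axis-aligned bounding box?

max x = 2, min x = -7, so width = 9.

9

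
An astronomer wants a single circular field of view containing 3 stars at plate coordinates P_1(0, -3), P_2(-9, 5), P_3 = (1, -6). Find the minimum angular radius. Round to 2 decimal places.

7.43

Side lengths²: P_1P_2² = 145, P_1P_3² = 10, P_2P_3² = 221.
Since P_2P_3² = 221 ≥ 145 + 10 = 155, the angle opposite P_2P_3 is not acute, so the smallest enclosing circle has P_2P_3 as diameter.
Centre = midpoint of P_2P_3 = (-4, -0.5), r² = 221/4 = 55.25.
r = √(55.25) ≈ 7.43.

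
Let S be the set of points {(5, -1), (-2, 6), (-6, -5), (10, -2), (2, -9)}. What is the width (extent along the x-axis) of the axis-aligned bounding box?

max x = 10, min x = -6, so width = 16.

16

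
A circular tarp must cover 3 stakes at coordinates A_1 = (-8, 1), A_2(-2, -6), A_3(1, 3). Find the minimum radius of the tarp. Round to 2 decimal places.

5.38

Side lengths²: A_1A_2² = 85, A_1A_3² = 85, A_2A_3² = 90.
Since A_2A_3² = 90 < 85 + 85 = 170, the triangle is acute, so the smallest enclosing circle is the circumcircle.
Circumcentre = (-2.9, -0.7), r² = 28.9.
r = √(28.9) ≈ 5.38.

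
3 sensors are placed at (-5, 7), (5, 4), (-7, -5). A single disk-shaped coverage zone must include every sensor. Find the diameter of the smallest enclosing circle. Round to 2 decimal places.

15.12

Call the three points A, B, C in the order given.
Side lengths²: AB² = 109, AC² = 148, BC² = 225.
Since BC² = 225 < 148 + 109 = 257, the triangle is acute, so the smallest enclosing circle is the circumcircle.
Circumcentre = (-11/7, 11/42), r² = 100825/1764.
Diameter = 2r = 2√(100825/1764) ≈ 15.12.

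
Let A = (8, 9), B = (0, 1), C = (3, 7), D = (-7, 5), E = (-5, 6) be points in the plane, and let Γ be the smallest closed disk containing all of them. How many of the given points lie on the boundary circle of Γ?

2

By Welzl's lemma the MEC is supported by two points (diametrically opposite) or three points (on a circumcircle).
The farthest pair is A–D with squared distance 241. The circle on this segment as diameter has centre (0.5, 7) and r² = 241/4 = 60.25.
Check B: distance² to centre = 36.25 ≤ 60.25, so it lies inside.
All remaining points lie in this disk, and no smaller disk contains both endpoints, so this is the minimum enclosing circle.
The points at distance exactly r from the centre are A, D — 2 points.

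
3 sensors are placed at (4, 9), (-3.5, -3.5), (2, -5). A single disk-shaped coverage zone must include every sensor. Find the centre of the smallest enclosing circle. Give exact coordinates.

Call the three points A, B, C in the order given.
Side lengths²: AB² = 212.5, AC² = 200, BC² = 32.5.
Since AB² = 212.5 < 200 + 32.5 = 232.5, the triangle is acute, so the smallest enclosing circle is the circumcircle.
Circumcentre = (1.03125, 2.28125), r² = 53.955078125.
Centre = (1.03125, 2.28125).

(1.03125, 2.28125)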